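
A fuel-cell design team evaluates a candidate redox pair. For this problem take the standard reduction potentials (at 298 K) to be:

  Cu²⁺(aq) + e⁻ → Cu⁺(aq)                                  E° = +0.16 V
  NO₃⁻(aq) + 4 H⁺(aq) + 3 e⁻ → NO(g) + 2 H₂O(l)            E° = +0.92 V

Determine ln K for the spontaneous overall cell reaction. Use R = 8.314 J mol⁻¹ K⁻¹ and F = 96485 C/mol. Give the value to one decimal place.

Cathode: NO₃⁻/NO; anode: Cu²⁺/Cu⁺. E°cell = (+0.92) − (+0.16) = +0.76 V, with n = 3.
ΔG° = −nFE° = −RT ln K, so ln K = nFE°/(RT) = (3)(96485)(+0.76) / ((8.314)(298)) = 88.791.

88.8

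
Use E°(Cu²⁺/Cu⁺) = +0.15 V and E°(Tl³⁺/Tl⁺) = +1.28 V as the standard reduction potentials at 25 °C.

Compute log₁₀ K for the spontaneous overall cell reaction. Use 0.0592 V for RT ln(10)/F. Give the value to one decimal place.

Cathode: Tl³⁺/Tl⁺; anode: Cu²⁺/Cu⁺. E°cell = +1.13 V, n = 2.
log K = nE°cell / 0.0592 = (2)(+1.13) / 0.0592 = 38.2.

38.2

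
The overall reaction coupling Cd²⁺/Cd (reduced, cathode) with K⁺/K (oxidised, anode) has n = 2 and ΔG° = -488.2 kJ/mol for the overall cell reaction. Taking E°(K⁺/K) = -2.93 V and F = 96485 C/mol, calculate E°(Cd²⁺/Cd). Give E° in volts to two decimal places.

E°cell = −ΔG°/(nF) = −(-488.2×10³)/((2)(96485)) = +2.530 V.
Since Cd²⁺/Cd is the cathode and K⁺/K the anode, E°cell = E°(Cd²⁺/Cd) − E°(K⁺/K).
So E°(Cd²⁺/Cd) = E°cell + E°(K⁺/K) = +2.530 + (-2.93) = -0.40 V.

-0.40 V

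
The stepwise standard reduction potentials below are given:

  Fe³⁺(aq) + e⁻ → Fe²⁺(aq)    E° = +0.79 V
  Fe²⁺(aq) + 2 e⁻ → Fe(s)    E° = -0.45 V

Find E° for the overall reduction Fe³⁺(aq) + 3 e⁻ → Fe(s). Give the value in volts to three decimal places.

Standard free energies of sequential steps add: ΔG°₃ = ΔG°₁ + ΔG°₂, so n₃E°₃ = n₁E°₁ + n₂E°₂.
E°₃ = (1×+0.79 + 2×-0.45) / 3 = (-0.110) / 3 = -0.037 V.
Simply averaging or adding the two E° values would be wrong; the electron-weighted sum is required.

-0.037 V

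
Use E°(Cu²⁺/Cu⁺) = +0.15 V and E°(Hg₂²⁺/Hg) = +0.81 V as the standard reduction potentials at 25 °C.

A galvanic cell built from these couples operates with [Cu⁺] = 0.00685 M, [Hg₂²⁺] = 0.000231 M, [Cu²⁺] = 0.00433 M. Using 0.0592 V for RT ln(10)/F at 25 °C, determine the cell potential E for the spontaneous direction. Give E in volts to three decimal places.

Hg₂²⁺/Hg is the cathode (higher E°), Cu²⁺/Cu⁺ the anode: E°cell = +0.81 − (+0.15) = +0.66 V, n = 2.
Overall: Hg₂²⁺(aq) + 2 Cu⁺(aq) → 2 Hg(l) + 2 Cu²⁺(aq)
Q = [Cu²⁺]^2 / ([Hg₂²⁺]·[Cu⁺]^2); log Q = 3.238.
E = E° − (0.0592/n) log Q = +0.66 − (0.0592/2)(3.238) = +0.564 V.

+0.564 V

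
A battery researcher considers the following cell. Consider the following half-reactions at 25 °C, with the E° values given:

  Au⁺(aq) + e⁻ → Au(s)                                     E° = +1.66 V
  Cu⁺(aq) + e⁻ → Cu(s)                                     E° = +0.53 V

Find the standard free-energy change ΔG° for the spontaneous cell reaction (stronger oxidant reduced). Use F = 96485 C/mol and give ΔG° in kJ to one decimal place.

Au⁺/Au (E° = +1.66 V) is the cathode; Cu⁺/Cu (E° = +0.53 V) is the anode, so E°cell = +1.13 V.
Balancing electrons gives n = 1 (lcm of 1 and 1).
ΔG° = −nFE° = −(1)(96485)(+1.13) = -109,028 J = -109.0 kJ.

-109.0 kJ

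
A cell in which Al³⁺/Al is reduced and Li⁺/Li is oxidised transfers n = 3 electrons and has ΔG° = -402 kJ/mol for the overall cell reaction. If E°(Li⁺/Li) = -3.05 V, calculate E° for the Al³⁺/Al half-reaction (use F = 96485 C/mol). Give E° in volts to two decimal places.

E°cell = −ΔG°/(nF) = −(-402×10³)/((3)(96485)) = +1.389 V.
Since Al³⁺/Al is the cathode and Li⁺/Li the anode, E°cell = E°(Al³⁺/Al) − E°(Li⁺/Li).
So E°(Al³⁺/Al) = E°cell + E°(Li⁺/Li) = +1.389 + (-3.05) = -1.66 V.

-1.66 V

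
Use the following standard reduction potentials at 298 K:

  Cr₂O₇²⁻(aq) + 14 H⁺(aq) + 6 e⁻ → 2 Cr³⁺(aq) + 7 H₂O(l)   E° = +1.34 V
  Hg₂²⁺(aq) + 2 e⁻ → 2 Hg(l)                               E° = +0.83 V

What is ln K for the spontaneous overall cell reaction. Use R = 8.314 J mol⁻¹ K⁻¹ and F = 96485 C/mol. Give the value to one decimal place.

Cathode: Cr₂O₇²⁻/Cr³⁺; anode: Hg₂²⁺/Hg. E°cell = (+1.34) − (+0.83) = +0.51 V, with n = 6.
ΔG° = −nFE° = −RT ln K, so ln K = nFE°/(RT) = (6)(96485)(+0.51) / ((8.314)(298)) = 119.167.

119.2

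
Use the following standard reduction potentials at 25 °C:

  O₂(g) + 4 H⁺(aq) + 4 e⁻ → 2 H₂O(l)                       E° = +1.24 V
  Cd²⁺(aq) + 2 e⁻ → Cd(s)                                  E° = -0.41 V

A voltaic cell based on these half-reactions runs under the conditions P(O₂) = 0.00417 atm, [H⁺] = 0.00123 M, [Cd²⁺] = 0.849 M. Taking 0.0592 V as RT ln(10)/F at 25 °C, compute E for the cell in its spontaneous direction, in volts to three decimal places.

+1.445 V

O₂/H₂O is the cathode (higher E°), Cd²⁺/Cd the anode: E°cell = +1.24 − (-0.41) = +1.65 V, n = 4.
Overall: O₂(g) + 4 H⁺(aq) + 2 Cd(s) → 2 H₂O(l) + 2 Cd²⁺(aq)
Q = [Cd²⁺]^2 / (P(O₂)·[H⁺]^4); log Q = 13.878.
E = E° − (0.0592/n) log Q = +1.65 − (0.0592/4)(13.878) = +1.445 V.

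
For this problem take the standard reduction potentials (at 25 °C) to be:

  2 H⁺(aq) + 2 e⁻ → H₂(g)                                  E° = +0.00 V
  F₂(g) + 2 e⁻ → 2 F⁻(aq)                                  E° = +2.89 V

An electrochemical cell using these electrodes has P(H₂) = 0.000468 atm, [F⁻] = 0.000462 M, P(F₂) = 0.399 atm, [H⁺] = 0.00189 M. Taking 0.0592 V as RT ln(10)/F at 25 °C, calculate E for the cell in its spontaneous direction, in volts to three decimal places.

+3.138 V

F₂/F⁻ is the cathode (higher E°), H⁺/H₂ the anode: E°cell = +2.89 − (+0.00) = +2.89 V, n = 2.
Overall: F₂(g) + H₂(g) → 2 F⁻(aq) + 2 H⁺(aq)
Q = [F⁻]^2·[H⁺]^2 / (P(F₂)·P(H₂)); log Q = -8.389.
E = E° − (0.0592/n) log Q = +2.89 − (0.0592/2)(-8.389) = +3.138 V.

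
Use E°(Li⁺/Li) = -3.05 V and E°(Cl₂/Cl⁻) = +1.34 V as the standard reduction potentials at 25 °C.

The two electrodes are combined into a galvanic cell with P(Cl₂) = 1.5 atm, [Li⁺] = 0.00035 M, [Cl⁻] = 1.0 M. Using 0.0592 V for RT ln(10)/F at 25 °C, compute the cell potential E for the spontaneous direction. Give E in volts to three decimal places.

Cl₂/Cl⁻ is the cathode (higher E°), Li⁺/Li the anode: E°cell = +1.34 − (-3.05) = +4.39 V, n = 2.
Overall: Cl₂(g) + 2 Li(s) → 2 Cl⁻(aq) + 2 Li⁺(aq)
Q = [Cl⁻]^2·[Li⁺]^2 / (P(Cl₂)); log Q = -7.088.
E = E° − (0.0592/n) log Q = +4.39 − (0.0592/2)(-7.088) = +4.600 V.

+4.600 V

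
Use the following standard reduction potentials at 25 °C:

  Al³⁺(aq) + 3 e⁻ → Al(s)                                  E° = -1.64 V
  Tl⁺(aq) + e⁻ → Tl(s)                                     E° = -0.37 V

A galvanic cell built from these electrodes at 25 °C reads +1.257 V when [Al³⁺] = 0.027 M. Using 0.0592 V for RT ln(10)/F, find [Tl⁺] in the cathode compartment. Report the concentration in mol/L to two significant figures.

Tl⁺/Tl is the cathode, Al³⁺/Al the anode: E°cell = +1.27 V, n = 3.
Overall reaction: 3 Tl⁺(aq) + Al(s) → 3 Tl(s) + Al³⁺(aq); Q = [Al³⁺]^1/[Tl⁺]^3.
From E = E° − (0.0592/n) log Q: log Q = (E° − E)·n/0.0592 = (+1.27 − (+1.257))·3/0.0592 = 0.6588.
So 3·log[Tl⁺] = 1·log(0.027) − log Q = -1.5686 − (0.6588) = -2.2274; log[Tl⁺] = -2.2274 / 3 = -0.7425; [Tl⁺] = 10^(-0.7425) ≈ 0.18 M.

0.18 M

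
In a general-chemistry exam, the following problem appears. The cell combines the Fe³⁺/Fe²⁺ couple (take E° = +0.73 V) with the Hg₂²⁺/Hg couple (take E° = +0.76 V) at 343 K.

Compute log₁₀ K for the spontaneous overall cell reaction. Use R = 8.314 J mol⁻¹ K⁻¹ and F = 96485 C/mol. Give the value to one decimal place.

Cathode: Hg₂²⁺/Hg; anode: Fe³⁺/Fe²⁺. E°cell = (+0.76) − (+0.73) = +0.03 V, with n = 2.
ΔG° = −nFE° = −RT ln K, so ln K = nFE°/(RT) = (2)(96485)(+0.03) / ((8.314)(343)) = 2.030.
log₁₀ K = 2.030 / ln 10 = 0.9.

0.9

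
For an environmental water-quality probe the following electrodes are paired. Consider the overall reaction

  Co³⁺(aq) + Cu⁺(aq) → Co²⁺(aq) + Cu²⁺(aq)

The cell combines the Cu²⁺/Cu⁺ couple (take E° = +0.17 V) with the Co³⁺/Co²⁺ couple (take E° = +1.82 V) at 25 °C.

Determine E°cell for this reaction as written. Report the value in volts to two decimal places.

+1.65 V

The Co³⁺/Co²⁺ couple has the higher reduction potential, so it is the cathode; Cu²⁺/Cu⁺ is oxidised at the anode.
E°cell = E°(cathode) − E°(anode) = (+1.82) − (+0.17) = +1.65 V.
Since E°cell > 0, the reaction is spontaneous under standard conditions.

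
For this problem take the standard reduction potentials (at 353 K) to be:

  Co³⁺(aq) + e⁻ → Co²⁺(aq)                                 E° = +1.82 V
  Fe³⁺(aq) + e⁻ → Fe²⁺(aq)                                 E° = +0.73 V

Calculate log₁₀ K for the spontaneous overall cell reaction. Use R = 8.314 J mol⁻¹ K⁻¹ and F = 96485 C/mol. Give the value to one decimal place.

Cathode: Co³⁺/Co²⁺; anode: Fe³⁺/Fe²⁺. E°cell = (+1.82) − (+0.73) = +1.09 V, with n = 1.
ΔG° = −nFE° = −RT ln K, so ln K = nFE°/(RT) = (1)(96485)(+1.09) / ((8.314)(353)) = 35.835.
log₁₀ K = 35.835 / ln 10 = 15.6.

15.6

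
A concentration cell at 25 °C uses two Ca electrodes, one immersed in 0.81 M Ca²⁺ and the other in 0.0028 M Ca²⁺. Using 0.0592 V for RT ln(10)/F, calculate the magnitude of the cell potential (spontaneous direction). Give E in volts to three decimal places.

+0.073 V

For a concentration cell E°cell = 0. The 0.81 M side is the cathode (reduction is favoured where [Ca²⁺] is higher).
With n = 2, E = −(0.0592/2) log([Ca²⁺]ₐₙ/[Ca²⁺]꜀ₐₜ) = −(0.0592/2) log(0.0028/0.81) = −(0.0592/2)(-2.461) = +0.073 V.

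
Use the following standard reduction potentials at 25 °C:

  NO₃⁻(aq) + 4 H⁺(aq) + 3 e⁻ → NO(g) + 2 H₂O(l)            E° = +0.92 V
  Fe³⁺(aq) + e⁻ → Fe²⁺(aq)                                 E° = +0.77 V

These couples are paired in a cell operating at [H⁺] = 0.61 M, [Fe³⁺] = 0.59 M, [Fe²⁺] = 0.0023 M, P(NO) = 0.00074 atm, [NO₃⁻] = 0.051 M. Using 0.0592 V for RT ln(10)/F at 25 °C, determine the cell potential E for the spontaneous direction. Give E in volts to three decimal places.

+0.027 V

NO₃⁻/NO is the cathode (higher E°), Fe³⁺/Fe²⁺ the anode: E°cell = +0.92 − (+0.77) = +0.15 V, n = 3.
Overall: NO₃⁻(aq) + 4 H⁺(aq) + 3 Fe²⁺(aq) → NO(g) + 2 H₂O(l) + 3 Fe³⁺(aq)
Q = P(NO)·[Fe³⁺]^3 / ([NO₃⁻]·[H⁺]^4·[Fe²⁺]^3); log Q = 6.248.
E = E° − (0.0592/n) log Q = +0.15 − (0.0592/3)(6.248) = +0.027 V.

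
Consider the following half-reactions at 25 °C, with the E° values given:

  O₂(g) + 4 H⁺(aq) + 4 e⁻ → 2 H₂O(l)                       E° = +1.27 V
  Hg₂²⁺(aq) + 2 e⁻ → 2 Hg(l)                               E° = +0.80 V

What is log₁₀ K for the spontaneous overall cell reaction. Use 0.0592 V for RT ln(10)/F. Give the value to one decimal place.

Cathode: O₂/H₂O; anode: Hg₂²⁺/Hg. E°cell = +0.47 V, n = 4.
log K = nE°cell / 0.0592 = (4)(+0.47) / 0.0592 = 31.8.

31.8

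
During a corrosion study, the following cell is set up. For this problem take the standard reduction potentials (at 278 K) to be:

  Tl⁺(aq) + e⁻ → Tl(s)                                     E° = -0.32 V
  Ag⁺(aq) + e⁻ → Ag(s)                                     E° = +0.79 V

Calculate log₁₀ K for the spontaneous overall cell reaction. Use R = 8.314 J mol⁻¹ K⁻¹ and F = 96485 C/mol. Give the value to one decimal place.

20.1

Cathode: Ag⁺/Ag; anode: Tl⁺/Tl. E°cell = (+0.79) − (-0.32) = +1.11 V, with n = 1.
ΔG° = −nFE° = −RT ln K, so ln K = nFE°/(RT) = (1)(96485)(+1.11) / ((8.314)(278)) = 46.337.
log₁₀ K = 46.337 / ln 10 = 20.1.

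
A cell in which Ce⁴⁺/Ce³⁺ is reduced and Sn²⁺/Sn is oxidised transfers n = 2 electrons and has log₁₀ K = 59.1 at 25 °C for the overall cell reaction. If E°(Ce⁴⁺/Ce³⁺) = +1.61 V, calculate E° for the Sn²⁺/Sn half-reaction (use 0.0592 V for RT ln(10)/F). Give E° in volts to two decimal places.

E°cell = (0.0592/n)·log K = (0.0592/2)(59.1) = +1.749 V.
Since Ce⁴⁺/Ce³⁺ is the cathode and Sn²⁺/Sn the anode, E°cell = E°(Ce⁴⁺/Ce³⁺) − E°(Sn²⁺/Sn).
So E°(Sn²⁺/Sn) = E°(Ce⁴⁺/Ce³⁺) − E°cell = (+1.61) − (+1.749) = -0.14 V.

-0.14 V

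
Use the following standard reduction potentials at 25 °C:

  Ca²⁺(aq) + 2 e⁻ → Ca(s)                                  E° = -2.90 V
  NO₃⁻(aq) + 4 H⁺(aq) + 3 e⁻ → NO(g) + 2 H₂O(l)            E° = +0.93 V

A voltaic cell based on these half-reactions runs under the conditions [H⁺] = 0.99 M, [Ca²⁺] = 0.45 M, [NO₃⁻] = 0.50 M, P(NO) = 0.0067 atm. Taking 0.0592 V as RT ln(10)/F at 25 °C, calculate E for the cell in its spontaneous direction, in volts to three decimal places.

NO₃⁻/NO is the cathode (higher E°), Ca²⁺/Ca the anode: E°cell = +0.93 − (-2.90) = +3.83 V, n = 6.
Overall: 2 NO₃⁻(aq) + 8 H⁺(aq) + 3 Ca(s) → 2 NO(g) + 4 H₂O(l) + 3 Ca²⁺(aq)
Q = P(NO)^2·[Ca²⁺]^3 / ([NO₃⁻]^2·[H⁺]^8); log Q = -4.751.
E = E° − (0.0592/n) log Q = +3.83 − (0.0592/6)(-4.751) = +3.877 V.

+3.877 V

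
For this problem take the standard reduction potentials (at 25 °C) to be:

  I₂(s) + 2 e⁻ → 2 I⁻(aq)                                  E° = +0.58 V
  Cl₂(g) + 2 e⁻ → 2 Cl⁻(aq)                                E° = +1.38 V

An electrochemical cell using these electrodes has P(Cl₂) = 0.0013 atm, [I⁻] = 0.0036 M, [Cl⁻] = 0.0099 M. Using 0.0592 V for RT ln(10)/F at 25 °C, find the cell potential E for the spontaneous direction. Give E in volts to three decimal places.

+0.689 V

Cl₂/Cl⁻ is the cathode (higher E°), I₂/I⁻ the anode: E°cell = +1.38 − (+0.58) = +0.80 V, n = 2.
Overall: Cl₂(g) + 2 I⁻(aq) → 2 Cl⁻(aq) + I₂(s)
Q = [Cl⁻]^2 / (P(Cl₂)·[I⁻]^2); log Q = 3.765.
E = E° − (0.0592/n) log Q = +0.80 − (0.0592/2)(3.765) = +0.689 V.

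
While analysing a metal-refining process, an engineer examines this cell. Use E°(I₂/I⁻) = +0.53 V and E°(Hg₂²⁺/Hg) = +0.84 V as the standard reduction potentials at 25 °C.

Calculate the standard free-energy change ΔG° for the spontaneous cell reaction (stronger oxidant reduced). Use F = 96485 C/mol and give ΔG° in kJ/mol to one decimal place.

-59.8 kJ/mol

Hg₂²⁺/Hg (E° = +0.84 V) is the cathode; I₂/I⁻ (E° = +0.53 V) is the anode, so E°cell = +0.31 V.
Balancing electrons gives n = 2 (lcm of 2 and 2).
ΔG° = −nFE° = −(2)(96485)(+0.31) = -59,821 J = -59.8 kJ/mol.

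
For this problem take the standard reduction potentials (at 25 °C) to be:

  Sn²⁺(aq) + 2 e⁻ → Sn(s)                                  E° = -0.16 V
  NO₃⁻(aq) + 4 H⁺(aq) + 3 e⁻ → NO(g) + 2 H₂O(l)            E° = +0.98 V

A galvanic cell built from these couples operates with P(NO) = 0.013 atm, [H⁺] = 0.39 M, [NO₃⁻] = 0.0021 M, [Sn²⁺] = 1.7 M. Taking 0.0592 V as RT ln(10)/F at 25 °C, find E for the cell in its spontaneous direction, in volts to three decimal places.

+1.085 V

NO₃⁻/NO is the cathode (higher E°), Sn²⁺/Sn the anode: E°cell = +0.98 − (-0.16) = +1.14 V, n = 6.
Overall: 2 NO₃⁻(aq) + 8 H⁺(aq) + 3 Sn(s) → 2 NO(g) + 4 H₂O(l) + 3 Sn²⁺(aq)
Q = P(NO)^2·[Sn²⁺]^3 / ([NO₃⁻]^2·[H⁺]^8); log Q = 5.546.
E = E° − (0.0592/n) log Q = +1.14 − (0.0592/6)(5.546) = +1.085 V.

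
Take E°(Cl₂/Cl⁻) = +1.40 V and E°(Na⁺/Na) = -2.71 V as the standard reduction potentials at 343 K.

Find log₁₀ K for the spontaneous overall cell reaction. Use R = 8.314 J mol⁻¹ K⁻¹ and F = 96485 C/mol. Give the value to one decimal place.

120.8

Cathode: Cl₂/Cl⁻; anode: Na⁺/Na. E°cell = (+1.40) − (-2.71) = +4.11 V, with n = 2.
ΔG° = −nFE° = −RT ln K, so ln K = nFE°/(RT) = (2)(96485)(+4.11) / ((8.314)(343)) = 278.117.
log₁₀ K = 278.117 / ln 10 = 120.8.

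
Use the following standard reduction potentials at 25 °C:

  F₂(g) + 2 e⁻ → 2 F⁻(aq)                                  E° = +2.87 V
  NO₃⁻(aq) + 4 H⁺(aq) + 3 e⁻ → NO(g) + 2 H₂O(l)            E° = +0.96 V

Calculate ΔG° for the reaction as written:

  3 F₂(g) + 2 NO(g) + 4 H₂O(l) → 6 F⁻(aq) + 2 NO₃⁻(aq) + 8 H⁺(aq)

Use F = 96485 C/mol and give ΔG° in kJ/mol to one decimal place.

-1105.7 kJ/mol

As written, F₂/F⁻ is reduced (cathode) and NO₃⁻/NO is oxidised (anode), so E°cell = (+2.87) − (+0.96) = +1.91 V.
Balancing electrons gives n = 6.
ΔG° = −nFE° = −(6)(96485)(+1.91) = -1,105,718 J = -1105.7 kJ/mol.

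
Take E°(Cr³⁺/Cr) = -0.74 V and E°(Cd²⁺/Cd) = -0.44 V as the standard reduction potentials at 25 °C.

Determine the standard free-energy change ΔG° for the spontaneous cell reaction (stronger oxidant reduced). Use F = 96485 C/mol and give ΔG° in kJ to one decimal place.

Cd²⁺/Cd (E° = -0.44 V) is the cathode; Cr³⁺/Cr (E° = -0.74 V) is the anode, so E°cell = +0.30 V.
Balancing electrons gives n = 6 (lcm of 2 and 3).
ΔG° = −nFE° = −(6)(96485)(+0.30) = -173,673 J = -173.7 kJ.

-173.7 kJ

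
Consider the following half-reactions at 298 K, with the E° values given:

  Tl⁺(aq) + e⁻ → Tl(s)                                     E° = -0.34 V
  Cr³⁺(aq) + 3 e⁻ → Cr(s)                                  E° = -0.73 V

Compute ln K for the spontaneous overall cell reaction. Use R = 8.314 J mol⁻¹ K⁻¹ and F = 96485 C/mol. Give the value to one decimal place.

Cathode: Tl⁺/Tl; anode: Cr³⁺/Cr. E°cell = (-0.34) − (-0.73) = +0.39 V, with n = 3.
ΔG° = −nFE° = −RT ln K, so ln K = nFE°/(RT) = (3)(96485)(+0.39) / ((8.314)(298)) = 45.564.

45.6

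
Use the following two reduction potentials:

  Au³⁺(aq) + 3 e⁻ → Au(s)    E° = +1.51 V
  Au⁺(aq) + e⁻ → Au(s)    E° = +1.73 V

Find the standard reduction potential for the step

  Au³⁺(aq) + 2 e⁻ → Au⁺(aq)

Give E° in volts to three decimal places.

Sequential free energies add, so n₃E°₃ = n₁E°₁ + n₂E°₂.
With n₃ = 3, and the known step contributing 1×(+1.73) V, the unknown satisfies 2·E° = 3×(+1.51) − 1×(+1.73) = +2.800.
E° = +2.800 / 2 = +1.400 V.

+1.400 V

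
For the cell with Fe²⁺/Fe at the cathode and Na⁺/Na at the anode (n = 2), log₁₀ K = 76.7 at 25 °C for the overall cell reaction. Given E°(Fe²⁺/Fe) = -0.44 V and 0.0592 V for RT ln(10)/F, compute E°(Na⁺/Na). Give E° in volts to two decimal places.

-2.71 V

E°cell = (0.0592/n)·log K = (0.0592/2)(76.7) = +2.270 V.
Since Fe²⁺/Fe is the cathode and Na⁺/Na the anode, E°cell = E°(Fe²⁺/Fe) − E°(Na⁺/Na).
So E°(Na⁺/Na) = E°(Fe²⁺/Fe) − E°cell = (-0.44) − (+2.270) = -2.71 V.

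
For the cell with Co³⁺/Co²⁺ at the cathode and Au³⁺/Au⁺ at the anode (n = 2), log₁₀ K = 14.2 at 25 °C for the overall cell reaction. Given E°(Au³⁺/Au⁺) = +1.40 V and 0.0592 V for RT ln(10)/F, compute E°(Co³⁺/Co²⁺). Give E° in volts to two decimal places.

+1.82 V

E°cell = (0.0592/n)·log K = (0.0592/2)(14.2) = +0.420 V.
Since Co³⁺/Co²⁺ is the cathode and Au³⁺/Au⁺ the anode, E°cell = E°(Co³⁺/Co²⁺) − E°(Au³⁺/Au⁺).
So E°(Co³⁺/Co²⁺) = E°cell + E°(Au³⁺/Au⁺) = +0.420 + (+1.40) = +1.82 V.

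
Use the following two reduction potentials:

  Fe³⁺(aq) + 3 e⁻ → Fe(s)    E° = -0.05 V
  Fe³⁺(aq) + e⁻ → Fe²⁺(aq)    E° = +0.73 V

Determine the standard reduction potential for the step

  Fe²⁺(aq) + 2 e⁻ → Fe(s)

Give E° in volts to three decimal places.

-0.440 V

Sequential free energies add, so n₃E°₃ = n₁E°₁ + n₂E°₂.
With n₃ = 3, and the known step contributing 1×(+0.73) V, the unknown satisfies 2·E° = 3×(-0.05) − 1×(+0.73) = -0.880.
E° = -0.880 / 2 = -0.440 V.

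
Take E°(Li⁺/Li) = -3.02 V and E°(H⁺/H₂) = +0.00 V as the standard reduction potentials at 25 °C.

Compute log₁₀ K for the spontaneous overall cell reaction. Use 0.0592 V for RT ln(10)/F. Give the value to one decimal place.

102.0

Cathode: H⁺/H₂; anode: Li⁺/Li. E°cell = +3.02 V, n = 2.
log K = nE°cell / 0.0592 = (2)(+3.02) / 0.0592 = 102.0.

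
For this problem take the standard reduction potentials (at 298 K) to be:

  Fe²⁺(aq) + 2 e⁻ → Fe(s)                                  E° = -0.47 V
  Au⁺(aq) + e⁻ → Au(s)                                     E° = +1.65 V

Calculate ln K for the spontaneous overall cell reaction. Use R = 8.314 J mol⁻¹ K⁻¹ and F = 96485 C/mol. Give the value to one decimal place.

165.1

Cathode: Au⁺/Au; anode: Fe²⁺/Fe. E°cell = (+1.65) − (-0.47) = +2.12 V, with n = 2.
ΔG° = −nFE° = −RT ln K, so ln K = nFE°/(RT) = (2)(96485)(+2.12) / ((8.314)(298)) = 165.120.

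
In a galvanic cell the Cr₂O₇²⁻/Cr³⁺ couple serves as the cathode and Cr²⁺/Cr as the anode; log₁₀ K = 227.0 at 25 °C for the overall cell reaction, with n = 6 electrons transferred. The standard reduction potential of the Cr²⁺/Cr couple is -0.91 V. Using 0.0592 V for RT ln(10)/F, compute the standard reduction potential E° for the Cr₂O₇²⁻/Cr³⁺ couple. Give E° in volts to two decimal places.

E°cell = (0.0592/n)·log K = (0.0592/6)(227.0) = +2.240 V.
Since Cr₂O₇²⁻/Cr³⁺ is the cathode and Cr²⁺/Cr the anode, E°cell = E°(Cr₂O₇²⁻/Cr³⁺) − E°(Cr²⁺/Cr).
So E°(Cr₂O₇²⁻/Cr³⁺) = E°cell + E°(Cr²⁺/Cr) = +2.240 + (-0.91) = +1.33 V.

+1.33 V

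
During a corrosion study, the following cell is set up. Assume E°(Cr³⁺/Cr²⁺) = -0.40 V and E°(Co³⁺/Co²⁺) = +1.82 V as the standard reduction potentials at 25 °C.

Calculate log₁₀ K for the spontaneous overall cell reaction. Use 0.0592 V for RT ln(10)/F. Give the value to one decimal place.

Cathode: Co³⁺/Co²⁺; anode: Cr³⁺/Cr²⁺. E°cell = +2.22 V, n = 1.
log K = nE°cell / 0.0592 = (1)(+2.22) / 0.0592 = 37.5.

37.5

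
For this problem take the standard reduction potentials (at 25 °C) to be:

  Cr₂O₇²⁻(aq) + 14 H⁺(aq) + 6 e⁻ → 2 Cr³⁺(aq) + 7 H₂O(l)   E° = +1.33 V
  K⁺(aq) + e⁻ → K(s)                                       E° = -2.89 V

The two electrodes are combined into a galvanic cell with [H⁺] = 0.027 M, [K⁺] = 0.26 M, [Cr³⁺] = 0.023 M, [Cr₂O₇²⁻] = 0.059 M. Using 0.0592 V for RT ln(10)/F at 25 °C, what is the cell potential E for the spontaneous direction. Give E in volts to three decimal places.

Cr₂O₇²⁻/Cr³⁺ is the cathode (higher E°), K⁺/K the anode: E°cell = +1.33 − (-2.89) = +4.22 V, n = 6.
Overall: Cr₂O₇²⁻(aq) + 14 H⁺(aq) + 6 K(s) → 2 Cr³⁺(aq) + 7 H₂O(l) + 6 K⁺(aq)
Q = [Cr³⁺]^2·[K⁺]^6 / ([Cr₂O₇²⁻]·[H⁺]^14); log Q = 16.403.
E = E° − (0.0592/n) log Q = +4.22 − (0.0592/6)(16.403) = +4.058 V.

+4.058 V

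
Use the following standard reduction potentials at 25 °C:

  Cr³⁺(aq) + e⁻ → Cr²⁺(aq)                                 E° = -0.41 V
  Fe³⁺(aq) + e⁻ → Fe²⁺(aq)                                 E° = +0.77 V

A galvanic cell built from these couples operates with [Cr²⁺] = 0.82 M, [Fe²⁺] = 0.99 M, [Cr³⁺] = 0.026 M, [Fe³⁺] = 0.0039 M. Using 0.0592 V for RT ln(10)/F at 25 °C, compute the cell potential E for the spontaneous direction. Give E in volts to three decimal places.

Fe³⁺/Fe²⁺ is the cathode (higher E°), Cr³⁺/Cr²⁺ the anode: E°cell = +0.77 − (-0.41) = +1.18 V, n = 1.
Overall: Fe³⁺(aq) + Cr²⁺(aq) → Fe²⁺(aq) + Cr³⁺(aq)
Q = [Fe²⁺]·[Cr³⁺] / ([Fe³⁺]·[Cr²⁺]); log Q = 0.906.
E = E° − (0.0592/n) log Q = +1.18 − (0.0592/1)(0.906) = +1.126 V.

+1.126 V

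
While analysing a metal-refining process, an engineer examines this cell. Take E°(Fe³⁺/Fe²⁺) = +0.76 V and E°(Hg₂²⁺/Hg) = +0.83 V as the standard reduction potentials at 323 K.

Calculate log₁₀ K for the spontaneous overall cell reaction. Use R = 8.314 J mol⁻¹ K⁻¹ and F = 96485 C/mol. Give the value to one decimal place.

Cathode: Hg₂²⁺/Hg; anode: Fe³⁺/Fe²⁺. E°cell = (+0.83) − (+0.76) = +0.07 V, with n = 2.
ΔG° = −nFE° = −RT ln K, so ln K = nFE°/(RT) = (2)(96485)(+0.07) / ((8.314)(323)) = 5.030.
log₁₀ K = 5.030 / ln 10 = 2.2.

2.2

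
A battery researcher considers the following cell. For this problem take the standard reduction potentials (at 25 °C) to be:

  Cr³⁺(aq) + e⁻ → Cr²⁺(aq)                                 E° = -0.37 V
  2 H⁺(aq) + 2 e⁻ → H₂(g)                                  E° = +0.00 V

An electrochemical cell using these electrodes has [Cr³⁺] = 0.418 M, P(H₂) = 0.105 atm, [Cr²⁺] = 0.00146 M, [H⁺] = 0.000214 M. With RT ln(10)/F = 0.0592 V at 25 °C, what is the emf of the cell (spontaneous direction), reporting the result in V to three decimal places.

+0.036 V

H⁺/H₂ is the cathode (higher E°), Cr³⁺/Cr²⁺ the anode: E°cell = +0.00 − (-0.37) = +0.37 V, n = 2.
Overall: 2 H⁺(aq) + 2 Cr²⁺(aq) → H₂(g) + 2 Cr³⁺(aq)
Q = P(H₂)·[Cr³⁺]^2 / ([H⁺]^2·[Cr²⁺]^2); log Q = 11.274.
E = E° − (0.0592/n) log Q = +0.37 − (0.0592/2)(11.274) = +0.036 V.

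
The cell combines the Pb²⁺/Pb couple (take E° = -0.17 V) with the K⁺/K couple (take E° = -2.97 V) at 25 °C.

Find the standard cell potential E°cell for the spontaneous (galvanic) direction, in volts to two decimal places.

The Pb²⁺/Pb couple has the higher reduction potential, so it is the cathode; K⁺/K is oxidised at the anode.
E°cell = E°(cathode) − E°(anode) = (-0.17) − (-2.97) = +2.80 V.

+2.80 V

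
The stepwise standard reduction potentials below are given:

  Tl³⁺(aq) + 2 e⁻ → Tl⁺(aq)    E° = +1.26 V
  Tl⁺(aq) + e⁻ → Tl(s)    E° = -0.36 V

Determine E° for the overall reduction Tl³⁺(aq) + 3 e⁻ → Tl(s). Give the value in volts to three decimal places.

+0.720 V

Standard free energies of sequential steps add: ΔG°₃ = ΔG°₁ + ΔG°₂, so n₃E°₃ = n₁E°₁ + n₂E°₂.
E°₃ = (2×+1.26 + 1×-0.36) / 3 = (+2.160) / 3 = +0.720 V.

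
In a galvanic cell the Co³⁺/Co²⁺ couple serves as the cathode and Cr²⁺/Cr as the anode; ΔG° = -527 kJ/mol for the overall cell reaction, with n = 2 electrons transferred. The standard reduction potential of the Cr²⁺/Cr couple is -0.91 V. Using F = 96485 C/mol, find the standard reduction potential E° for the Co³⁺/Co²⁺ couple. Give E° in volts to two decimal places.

+1.82 V

E°cell = −ΔG°/(nF) = −(-527×10³)/((2)(96485)) = +2.731 V.
Since Co³⁺/Co²⁺ is the cathode and Cr²⁺/Cr the anode, E°cell = E°(Co³⁺/Co²⁺) − E°(Cr²⁺/Cr).
So E°(Co³⁺/Co²⁺) = E°cell + E°(Cr²⁺/Cr) = +2.731 + (-0.91) = +1.82 V.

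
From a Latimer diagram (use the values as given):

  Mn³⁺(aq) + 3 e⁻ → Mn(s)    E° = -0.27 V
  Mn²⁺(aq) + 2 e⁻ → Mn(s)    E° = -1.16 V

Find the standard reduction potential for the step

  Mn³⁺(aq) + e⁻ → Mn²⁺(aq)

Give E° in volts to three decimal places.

+1.510 V

Sequential free energies add, so n₃E°₃ = n₁E°₁ + n₂E°₂.
With n₃ = 3, and the known step contributing 2×(-1.16) V, the unknown satisfies 1·E° = 3×(-0.27) − 2×(-1.16) = +1.510.
E° = +1.510 / 1 = +1.510 V.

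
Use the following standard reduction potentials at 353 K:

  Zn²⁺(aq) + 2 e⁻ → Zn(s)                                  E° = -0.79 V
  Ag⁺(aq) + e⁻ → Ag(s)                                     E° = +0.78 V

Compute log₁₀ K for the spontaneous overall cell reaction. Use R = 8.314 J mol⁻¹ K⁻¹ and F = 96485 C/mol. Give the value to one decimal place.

44.8

Cathode: Ag⁺/Ag; anode: Zn²⁺/Zn. E°cell = (+0.78) − (-0.79) = +1.57 V, with n = 2.
ΔG° = −nFE° = −RT ln K, so ln K = nFE°/(RT) = (2)(96485)(+1.57) / ((8.314)(353)) = 103.230.
log₁₀ K = 103.230 / ln 10 = 44.8.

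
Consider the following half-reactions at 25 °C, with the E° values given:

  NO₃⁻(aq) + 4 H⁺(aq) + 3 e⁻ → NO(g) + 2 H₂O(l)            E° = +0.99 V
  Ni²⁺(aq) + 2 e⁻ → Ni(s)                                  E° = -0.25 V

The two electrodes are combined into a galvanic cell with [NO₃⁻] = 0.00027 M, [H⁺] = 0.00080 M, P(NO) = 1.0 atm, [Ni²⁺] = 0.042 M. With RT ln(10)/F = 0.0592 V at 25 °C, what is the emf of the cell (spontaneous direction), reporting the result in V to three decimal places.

+0.966 V

NO₃⁻/NO is the cathode (higher E°), Ni²⁺/Ni the anode: E°cell = +0.99 − (-0.25) = +1.24 V, n = 6.
Overall: 2 NO₃⁻(aq) + 8 H⁺(aq) + 3 Ni(s) → 2 NO(g) + 4 H₂O(l) + 3 Ni²⁺(aq)
Q = P(NO)^2·[Ni²⁺]^3 / ([NO₃⁻]^2·[H⁺]^8); log Q = 27.782.
E = E° − (0.0592/n) log Q = +1.24 − (0.0592/6)(27.782) = +0.966 V.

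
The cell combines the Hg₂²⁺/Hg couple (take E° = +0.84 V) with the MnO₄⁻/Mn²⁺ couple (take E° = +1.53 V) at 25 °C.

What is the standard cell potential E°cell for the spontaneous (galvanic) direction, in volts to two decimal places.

The MnO₄⁻/Mn²⁺ couple has the higher reduction potential, so it is the cathode; Hg₂²⁺/Hg is oxidised at the anode.
E°cell = E°(cathode) − E°(anode) = (+1.53) − (+0.84) = +0.69 V.

+0.69 V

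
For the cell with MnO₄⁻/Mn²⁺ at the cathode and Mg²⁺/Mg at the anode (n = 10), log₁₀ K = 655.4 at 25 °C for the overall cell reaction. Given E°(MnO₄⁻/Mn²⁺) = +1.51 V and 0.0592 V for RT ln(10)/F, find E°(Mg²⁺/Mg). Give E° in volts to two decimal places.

-2.37 V

E°cell = (0.0592/n)·log K = (0.0592/10)(655.4) = +3.880 V.
Since MnO₄⁻/Mn²⁺ is the cathode and Mg²⁺/Mg the anode, E°cell = E°(MnO₄⁻/Mn²⁺) − E°(Mg²⁺/Mg).
So E°(Mg²⁺/Mg) = E°(MnO₄⁻/Mn²⁺) − E°cell = (+1.51) − (+3.880) = -2.37 V.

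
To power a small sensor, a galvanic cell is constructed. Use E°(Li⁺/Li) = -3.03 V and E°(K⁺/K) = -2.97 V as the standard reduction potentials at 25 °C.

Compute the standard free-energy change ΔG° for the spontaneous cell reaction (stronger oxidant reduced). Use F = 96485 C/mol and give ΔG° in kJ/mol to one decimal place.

-5.8 kJ/mol

K⁺/K (E° = -2.97 V) is the cathode; Li⁺/Li (E° = -3.03 V) is the anode, so E°cell = +0.06 V.
Balancing electrons gives n = 1 (lcm of 1 and 1).
ΔG° = −nFE° = −(1)(96485)(+0.06) = -5,789 J = -5.8 kJ/mol.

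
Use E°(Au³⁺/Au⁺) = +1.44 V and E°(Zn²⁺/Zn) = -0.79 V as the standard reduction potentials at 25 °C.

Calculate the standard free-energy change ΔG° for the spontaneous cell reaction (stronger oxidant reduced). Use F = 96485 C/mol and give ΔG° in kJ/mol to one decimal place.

-430.3 kJ/mol

Au³⁺/Au⁺ (E° = +1.44 V) is the cathode; Zn²⁺/Zn (E° = -0.79 V) is the anode, so E°cell = +2.23 V.
Balancing electrons gives n = 2 (lcm of 2 and 2).
ΔG° = −nFE° = −(2)(96485)(+2.23) = -430,323 J = -430.3 kJ/mol.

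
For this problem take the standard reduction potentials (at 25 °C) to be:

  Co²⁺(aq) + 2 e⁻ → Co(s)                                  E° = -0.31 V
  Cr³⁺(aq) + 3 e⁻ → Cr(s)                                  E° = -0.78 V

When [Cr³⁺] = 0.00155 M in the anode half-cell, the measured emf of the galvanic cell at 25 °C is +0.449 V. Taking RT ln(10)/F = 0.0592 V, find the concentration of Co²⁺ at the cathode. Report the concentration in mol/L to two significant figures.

Co²⁺/Co is the cathode, Cr³⁺/Cr the anode: E°cell = +0.47 V, n = 6.
Overall reaction: 3 Co²⁺(aq) + 2 Cr(s) → 3 Co(s) + 2 Cr³⁺(aq); Q = [Cr³⁺]^2/[Co²⁺]^3.
From E = E° − (0.0592/n) log Q: log Q = (E° − E)·n/0.0592 = (+0.47 − (+0.449))·6/0.0592 = 2.1284.
So 3·log[Co²⁺] = 2·log(0.00155) − log Q = -5.6193 − (2.1284) = -7.7477; log[Co²⁺] = -7.7477 / 3 = -2.5826; [Co²⁺] = 10^(-2.5826) ≈ 0.0026 M.

0.0026 M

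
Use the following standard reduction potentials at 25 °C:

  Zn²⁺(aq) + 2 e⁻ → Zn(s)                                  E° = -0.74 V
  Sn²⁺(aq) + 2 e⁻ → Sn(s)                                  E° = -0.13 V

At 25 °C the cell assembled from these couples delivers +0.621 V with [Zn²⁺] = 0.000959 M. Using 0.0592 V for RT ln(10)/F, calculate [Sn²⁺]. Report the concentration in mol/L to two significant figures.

0.0023 M

Sn²⁺/Sn is the cathode, Zn²⁺/Zn the anode: E°cell = +0.61 V, n = 2.
Overall reaction: Sn²⁺(aq) + Zn(s) → Sn(s) + Zn²⁺(aq); Q = [Zn²⁺]^1/[Sn²⁺]^1.
From E = E° − (0.0592/n) log Q: log Q = (E° − E)·n/0.0592 = (+0.61 − (+0.621))·2/0.0592 = -0.3716.
So 1·log[Sn²⁺] = 1·log(0.000959) − log Q = -3.0182 − (-0.3716) = -2.6466; [Sn²⁺] = 10^(-2.6466) ≈ 0.0023 M.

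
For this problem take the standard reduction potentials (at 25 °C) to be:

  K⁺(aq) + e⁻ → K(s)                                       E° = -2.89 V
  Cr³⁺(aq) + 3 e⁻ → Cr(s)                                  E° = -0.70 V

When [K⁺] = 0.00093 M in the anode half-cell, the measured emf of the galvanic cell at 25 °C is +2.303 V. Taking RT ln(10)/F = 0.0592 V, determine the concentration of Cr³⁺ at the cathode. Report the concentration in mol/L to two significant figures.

0.00043 M

Cr³⁺/Cr is the cathode, K⁺/K the anode: E°cell = +2.19 V, n = 3.
Overall reaction: Cr³⁺(aq) + 3 K(s) → Cr(s) + 3 K⁺(aq); Q = [K⁺]^3/[Cr³⁺]^1.
From E = E° − (0.0592/n) log Q: log Q = (E° − E)·n/0.0592 = (+2.19 − (+2.303))·3/0.0592 = -5.7264.
So 1·log[Cr³⁺] = 3·log(0.00093) − log Q = -9.0946 − (-5.7264) = -3.3682; [Cr³⁺] = 10^(-3.3682) ≈ 0.00043 M.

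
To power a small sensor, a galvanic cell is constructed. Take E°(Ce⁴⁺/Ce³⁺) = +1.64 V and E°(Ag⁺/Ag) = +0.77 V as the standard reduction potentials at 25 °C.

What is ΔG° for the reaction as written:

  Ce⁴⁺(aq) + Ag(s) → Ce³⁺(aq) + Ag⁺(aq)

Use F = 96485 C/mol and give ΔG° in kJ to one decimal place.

-83.9 kJ

As written, Ce⁴⁺/Ce³⁺ is reduced (cathode) and Ag⁺/Ag is oxidised (anode), so E°cell = (+1.64) − (+0.77) = +0.87 V.
Balancing electrons gives n = 1.
ΔG° = −nFE° = −(1)(96485)(+0.87) = -83,942 J = -83.9 kJ.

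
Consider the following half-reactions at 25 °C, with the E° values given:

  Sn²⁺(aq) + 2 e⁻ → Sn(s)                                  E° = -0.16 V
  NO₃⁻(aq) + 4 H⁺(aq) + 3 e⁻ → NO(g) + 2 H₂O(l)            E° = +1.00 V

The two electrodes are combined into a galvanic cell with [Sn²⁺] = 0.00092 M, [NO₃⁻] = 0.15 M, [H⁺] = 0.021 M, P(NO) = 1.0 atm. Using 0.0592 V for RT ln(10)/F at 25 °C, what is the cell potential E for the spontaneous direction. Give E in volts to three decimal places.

+1.101 V

NO₃⁻/NO is the cathode (higher E°), Sn²⁺/Sn the anode: E°cell = +1.00 − (-0.16) = +1.16 V, n = 6.
Overall: 2 NO₃⁻(aq) + 8 H⁺(aq) + 3 Sn(s) → 2 NO(g) + 4 H₂O(l) + 3 Sn²⁺(aq)
Q = P(NO)^2·[Sn²⁺]^3 / ([NO₃⁻]^2·[H⁺]^8); log Q = 5.961.
E = E° − (0.0592/n) log Q = +1.16 − (0.0592/6)(5.961) = +1.101 V.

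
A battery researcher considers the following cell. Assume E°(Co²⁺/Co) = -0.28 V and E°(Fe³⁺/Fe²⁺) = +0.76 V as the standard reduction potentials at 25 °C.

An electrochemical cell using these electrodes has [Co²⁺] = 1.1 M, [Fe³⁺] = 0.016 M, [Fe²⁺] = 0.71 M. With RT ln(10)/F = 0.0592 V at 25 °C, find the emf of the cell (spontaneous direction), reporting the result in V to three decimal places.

Fe³⁺/Fe²⁺ is the cathode (higher E°), Co²⁺/Co the anode: E°cell = +0.76 − (-0.28) = +1.04 V, n = 2.
Overall: 2 Fe³⁺(aq) + Co(s) → 2 Fe²⁺(aq) + Co²⁺(aq)
Q = [Fe²⁺]^2·[Co²⁺] / ([Fe³⁺]^2); log Q = 3.336.
E = E° − (0.0592/n) log Q = +1.04 − (0.0592/2)(3.336) = +0.941 V.

+0.941 V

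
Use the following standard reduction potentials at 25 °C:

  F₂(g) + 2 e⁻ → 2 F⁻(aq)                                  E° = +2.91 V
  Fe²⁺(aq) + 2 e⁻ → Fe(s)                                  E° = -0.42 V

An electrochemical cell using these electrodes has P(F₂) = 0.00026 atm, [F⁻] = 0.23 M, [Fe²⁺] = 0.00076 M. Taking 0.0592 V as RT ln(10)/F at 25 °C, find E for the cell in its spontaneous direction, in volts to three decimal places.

F₂/F⁻ is the cathode (higher E°), Fe²⁺/Fe the anode: E°cell = +2.91 − (-0.42) = +3.33 V, n = 2.
Overall: F₂(g) + Fe(s) → 2 F⁻(aq) + Fe²⁺(aq)
Q = [F⁻]^2·[Fe²⁺] / (P(F₂)); log Q = -0.811.
E = E° − (0.0592/n) log Q = +3.33 − (0.0592/2)(-0.811) = +3.354 V.

+3.354 V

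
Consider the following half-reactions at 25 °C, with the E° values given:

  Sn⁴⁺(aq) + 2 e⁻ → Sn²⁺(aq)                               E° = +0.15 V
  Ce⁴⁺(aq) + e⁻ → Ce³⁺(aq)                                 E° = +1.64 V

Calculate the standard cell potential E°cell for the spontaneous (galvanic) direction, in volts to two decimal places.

The Ce⁴⁺/Ce³⁺ couple has the higher reduction potential, so it is the cathode; Sn⁴⁺/Sn²⁺ is oxidised at the anode.
E°cell = E°(cathode) − E°(anode) = (+1.64) − (+0.15) = +1.49 V.
Since E°cell > 0, the reaction is spontaneous under standard conditions.

+1.49 V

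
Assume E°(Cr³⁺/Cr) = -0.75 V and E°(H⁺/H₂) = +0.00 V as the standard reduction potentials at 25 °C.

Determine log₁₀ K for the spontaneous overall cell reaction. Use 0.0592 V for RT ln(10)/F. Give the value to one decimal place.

76.0

Cathode: H⁺/H₂; anode: Cr³⁺/Cr. E°cell = +0.75 V, n = 6.
log K = nE°cell / 0.0592 = (6)(+0.75) / 0.0592 = 76.0.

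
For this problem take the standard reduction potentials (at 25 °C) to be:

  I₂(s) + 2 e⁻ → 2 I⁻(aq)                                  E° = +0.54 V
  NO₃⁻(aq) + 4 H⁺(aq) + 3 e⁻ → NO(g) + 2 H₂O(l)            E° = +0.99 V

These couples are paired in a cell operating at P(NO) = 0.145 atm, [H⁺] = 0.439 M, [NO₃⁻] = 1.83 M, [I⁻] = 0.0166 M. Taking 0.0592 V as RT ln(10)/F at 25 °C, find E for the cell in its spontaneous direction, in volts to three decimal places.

NO₃⁻/NO is the cathode (higher E°), I₂/I⁻ the anode: E°cell = +0.99 − (+0.54) = +0.45 V, n = 6.
Overall: 2 NO₃⁻(aq) + 8 H⁺(aq) + 6 I⁻(aq) → 2 NO(g) + 4 H₂O(l) + 3 I₂(s)
Q = P(NO)^2 / ([NO₃⁻]^2·[H⁺]^8·[I⁻]^6); log Q = 11.337.
E = E° − (0.0592/n) log Q = +0.45 − (0.0592/6)(11.337) = +0.338 V.

+0.338 V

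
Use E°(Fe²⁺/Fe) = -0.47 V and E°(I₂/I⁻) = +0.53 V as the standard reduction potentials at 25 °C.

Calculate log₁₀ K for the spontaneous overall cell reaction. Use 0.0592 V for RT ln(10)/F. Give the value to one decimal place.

33.8

Cathode: I₂/I⁻; anode: Fe²⁺/Fe. E°cell = +1.00 V, n = 2.
log K = nE°cell / 0.0592 = (2)(+1.00) / 0.0592 = 33.8.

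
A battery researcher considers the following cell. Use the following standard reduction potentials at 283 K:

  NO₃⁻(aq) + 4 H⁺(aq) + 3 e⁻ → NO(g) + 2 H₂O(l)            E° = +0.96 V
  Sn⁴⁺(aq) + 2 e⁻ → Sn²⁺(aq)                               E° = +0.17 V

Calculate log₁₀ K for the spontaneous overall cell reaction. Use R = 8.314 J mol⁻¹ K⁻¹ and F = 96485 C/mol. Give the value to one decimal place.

Cathode: NO₃⁻/NO; anode: Sn⁴⁺/Sn²⁺. E°cell = (+0.96) − (+0.17) = +0.79 V, with n = 6.
ΔG° = −nFE° = −RT ln K, so ln K = nFE°/(RT) = (6)(96485)(+0.79) / ((8.314)(283)) = 194.376.
log₁₀ K = 194.376 / ln 10 = 84.4.

84.4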